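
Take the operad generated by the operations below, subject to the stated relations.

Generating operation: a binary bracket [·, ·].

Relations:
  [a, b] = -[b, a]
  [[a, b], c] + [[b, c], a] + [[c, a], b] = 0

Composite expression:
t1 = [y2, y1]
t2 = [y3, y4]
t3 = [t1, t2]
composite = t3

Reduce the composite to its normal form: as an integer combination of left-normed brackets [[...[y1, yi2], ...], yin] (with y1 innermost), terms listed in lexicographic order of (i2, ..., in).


A multilinear Lie element is pinned by y1-initial words (y1 innermost).
Composite bracket: [[y2, y1], [y3, y4]]
Full expansion: 8 signed words from ab - ba (2^3 = 8).
Keep just the words that open with y1:
  y1y2y3y4 appears with sign -1, giving the term -[[[y1, y2], y3], y4]
  y1y2y4y3 appears with sign +1, giving the term +[[[y1, y2], y4], y3]

-[[[y1, y2], y3], y4] + [[[y1, y2], y4], y3]


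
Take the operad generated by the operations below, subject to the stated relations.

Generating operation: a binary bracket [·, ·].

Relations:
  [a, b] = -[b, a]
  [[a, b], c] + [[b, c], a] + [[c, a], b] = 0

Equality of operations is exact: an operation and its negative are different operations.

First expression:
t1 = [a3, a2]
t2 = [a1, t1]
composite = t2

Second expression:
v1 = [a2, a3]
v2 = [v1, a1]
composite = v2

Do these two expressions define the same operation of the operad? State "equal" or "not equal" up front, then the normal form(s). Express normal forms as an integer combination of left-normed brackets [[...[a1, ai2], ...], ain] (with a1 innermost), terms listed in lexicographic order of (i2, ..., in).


Reducing the first expression gives -[[a1, a2], a3] + [[a1, a3], a2]
Reducing the second expression gives -[[a1, a2], a3] + [[a1, a3], a2]
The forms coincide; equal.

equal; the common form is -[[a1, a2], a3] + [[a1, a3], a2]


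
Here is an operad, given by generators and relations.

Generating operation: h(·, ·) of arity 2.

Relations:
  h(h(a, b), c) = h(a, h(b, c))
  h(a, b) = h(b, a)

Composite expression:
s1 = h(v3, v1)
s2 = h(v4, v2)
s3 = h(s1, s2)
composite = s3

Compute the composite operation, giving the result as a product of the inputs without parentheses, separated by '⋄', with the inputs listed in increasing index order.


v1 ⋄ v2 ⋄ v3 ⋄ v4

With h associative and commutative, the v-input set is all that matters.
h(v3, v1) reduces to v3 ⋄ v1
h(v4, v2) reduces to v4 ⋄ v2
h(h(v3, v1), h(v4, v2)) reduces to v3 ⋄ v1 ⋄ v4 ⋄ v2
reordering the factors by index: v1 ⋄ v2 ⋄ v3 ⋄ v4


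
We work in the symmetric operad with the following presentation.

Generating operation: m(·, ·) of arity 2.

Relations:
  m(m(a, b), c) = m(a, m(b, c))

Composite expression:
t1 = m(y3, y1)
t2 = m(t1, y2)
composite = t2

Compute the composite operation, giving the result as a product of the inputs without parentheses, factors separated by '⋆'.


y3 ⋆ y1 ⋆ y2

The m-tree's shape is irrelevant; the y-reading-order decides.
m(y3, y1) spells out as y3 ⋆ y1
m(m(y3, y1), y2) spells out as y3 ⋆ y1 ⋆ y2


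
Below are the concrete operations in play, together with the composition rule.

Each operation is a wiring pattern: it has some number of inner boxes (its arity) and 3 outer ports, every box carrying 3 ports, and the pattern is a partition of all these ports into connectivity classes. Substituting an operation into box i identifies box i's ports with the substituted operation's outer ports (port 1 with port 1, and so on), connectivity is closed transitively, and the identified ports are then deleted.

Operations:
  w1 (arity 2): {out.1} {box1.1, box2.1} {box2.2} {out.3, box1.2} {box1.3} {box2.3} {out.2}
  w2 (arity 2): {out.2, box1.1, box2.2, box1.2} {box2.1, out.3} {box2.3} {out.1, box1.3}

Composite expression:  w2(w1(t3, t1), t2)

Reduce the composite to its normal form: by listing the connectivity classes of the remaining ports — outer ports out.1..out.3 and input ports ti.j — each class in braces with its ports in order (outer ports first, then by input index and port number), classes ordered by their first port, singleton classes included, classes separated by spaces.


{out.1, t3.2} {out.2, t2.2} {out.3, t2.1} {t1.1, t3.1} {t1.2} {t1.3} {t2.3} {t3.3}

Two ports join when wires chain via w2-identified ports.
w1 over (t3, t1) gives {out.1} {out.2} {out.3, t3.2} {t1.1, t3.1} {t1.2} {t1.3} {t3.3}, out.j being that stage's outer ports
w2 over (t3, t1, t2) gives {out.1, t3.2} {out.2, t2.2} {out.3, t2.1} {t1.1, t3.1} {t1.2} {t1.3} {t2.3} {t3.3}, out.j being that stage's outer ports


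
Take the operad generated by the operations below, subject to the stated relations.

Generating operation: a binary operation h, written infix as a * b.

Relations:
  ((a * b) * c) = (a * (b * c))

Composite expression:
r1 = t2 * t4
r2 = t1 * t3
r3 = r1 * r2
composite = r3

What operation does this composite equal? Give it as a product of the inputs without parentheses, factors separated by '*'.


Every regrouping of h is equal, so read the t-inputs in written order.
(t2 * t4) spells out as t2 * t4
(t1 * t3) spells out as t1 * t3
((t2 * t4) * (t1 * t3)) spells out as t2 * t4 * t1 * t3

t2 * t4 * t1 * t3


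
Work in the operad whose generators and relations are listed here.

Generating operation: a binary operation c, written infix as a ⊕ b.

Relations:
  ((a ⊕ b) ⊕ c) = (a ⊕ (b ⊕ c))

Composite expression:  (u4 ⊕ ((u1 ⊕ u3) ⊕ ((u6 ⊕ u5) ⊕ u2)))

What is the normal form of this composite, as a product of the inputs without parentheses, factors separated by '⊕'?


u4 ⊕ u1 ⊕ u3 ⊕ u6 ⊕ u5 ⊕ u2


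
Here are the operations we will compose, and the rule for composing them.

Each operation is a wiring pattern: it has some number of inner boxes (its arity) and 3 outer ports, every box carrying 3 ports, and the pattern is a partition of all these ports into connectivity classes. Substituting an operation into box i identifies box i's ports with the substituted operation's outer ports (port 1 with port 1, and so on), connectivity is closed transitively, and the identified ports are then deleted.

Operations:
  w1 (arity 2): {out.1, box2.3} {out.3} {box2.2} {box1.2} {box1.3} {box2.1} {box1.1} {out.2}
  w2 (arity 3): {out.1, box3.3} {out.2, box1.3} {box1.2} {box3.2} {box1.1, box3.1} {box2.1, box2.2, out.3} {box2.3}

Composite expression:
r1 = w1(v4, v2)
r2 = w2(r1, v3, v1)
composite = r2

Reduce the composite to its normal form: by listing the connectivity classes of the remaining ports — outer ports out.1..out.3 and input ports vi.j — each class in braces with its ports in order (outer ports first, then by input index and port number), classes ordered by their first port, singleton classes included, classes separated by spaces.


{out.1, v1.3} {out.2} {out.3, v3.1, v3.2} {v1.1, v2.3} {v1.2} {v2.1} {v2.2} {v3.3} {v4.1} {v4.2} {v4.3}

Reachability decides: close wires over w2-identified ports.
stage w1: inputs (v4, v2), connectivity {out.1, v2.3} {out.2} {out.3} {v2.1} {v2.2} {v4.1} {v4.2} {v4.3}, out.j its boundary
stage w2: inputs (v4, v2, v3, v1), connectivity {out.1, v1.3} {out.2} {out.3, v3.1, v3.2} {v1.1, v2.3} {v1.2} {v2.1} {v2.2} {v3.3} {v4.1} {v4.2} {v4.3}, out.j its boundary


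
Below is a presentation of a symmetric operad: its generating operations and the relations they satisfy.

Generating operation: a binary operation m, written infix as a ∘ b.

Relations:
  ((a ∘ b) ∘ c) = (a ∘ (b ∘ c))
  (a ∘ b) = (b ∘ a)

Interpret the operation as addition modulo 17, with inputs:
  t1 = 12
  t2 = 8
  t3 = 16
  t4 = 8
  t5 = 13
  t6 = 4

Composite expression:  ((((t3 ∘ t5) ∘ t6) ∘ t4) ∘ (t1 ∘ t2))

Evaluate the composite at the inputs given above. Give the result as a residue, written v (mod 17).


(t3 ∘ t5) = 12
((t3 ∘ t5) ∘ t6) = 16
(((t3 ∘ t5) ∘ t6) ∘ t4) = 7
(t1 ∘ t2) = 3
((((t3 ∘ t5) ∘ t6) ∘ t4) ∘ (t1 ∘ t2)) = 10

10 (mod 17)


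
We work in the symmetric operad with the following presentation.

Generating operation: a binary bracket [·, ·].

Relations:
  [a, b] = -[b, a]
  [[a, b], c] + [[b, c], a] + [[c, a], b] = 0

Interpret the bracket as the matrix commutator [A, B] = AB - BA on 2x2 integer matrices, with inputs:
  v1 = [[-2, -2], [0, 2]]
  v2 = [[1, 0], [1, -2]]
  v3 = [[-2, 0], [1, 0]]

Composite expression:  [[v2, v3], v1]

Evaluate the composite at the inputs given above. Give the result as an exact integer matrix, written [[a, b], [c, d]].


[v2, v3] = [[0, 0], [-5, 0]]
[[v2, v3], v1] = [[-10, 0], [20, 10]]

[[-10, 0], [20, 10]]


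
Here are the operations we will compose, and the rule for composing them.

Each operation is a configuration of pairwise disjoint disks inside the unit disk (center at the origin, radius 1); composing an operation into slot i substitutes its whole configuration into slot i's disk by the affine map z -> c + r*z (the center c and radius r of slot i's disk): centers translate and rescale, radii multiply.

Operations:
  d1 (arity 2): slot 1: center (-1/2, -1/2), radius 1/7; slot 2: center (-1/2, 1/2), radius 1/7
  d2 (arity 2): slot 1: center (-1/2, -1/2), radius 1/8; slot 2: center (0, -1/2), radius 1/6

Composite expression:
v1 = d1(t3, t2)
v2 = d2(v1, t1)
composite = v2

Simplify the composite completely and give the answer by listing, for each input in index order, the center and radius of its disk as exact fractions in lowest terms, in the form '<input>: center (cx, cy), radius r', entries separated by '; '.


t1: center (0, -1/2), radius 1/6; t2: center (-9/16, -7/16), radius 1/56; t3: center (-9/16, -9/16), radius 1/56

Affine substitution under d2: radii multiply and t-centers shift.
input t3: composing its 2 substitution steps yields center (-9/16, -9/16), radius 1/56
input t2: composing its 2 substitution steps yields center (-9/16, -7/16), radius 1/56
input t1: composing its 1 substitution step yields center (0, -1/2), radius 1/6


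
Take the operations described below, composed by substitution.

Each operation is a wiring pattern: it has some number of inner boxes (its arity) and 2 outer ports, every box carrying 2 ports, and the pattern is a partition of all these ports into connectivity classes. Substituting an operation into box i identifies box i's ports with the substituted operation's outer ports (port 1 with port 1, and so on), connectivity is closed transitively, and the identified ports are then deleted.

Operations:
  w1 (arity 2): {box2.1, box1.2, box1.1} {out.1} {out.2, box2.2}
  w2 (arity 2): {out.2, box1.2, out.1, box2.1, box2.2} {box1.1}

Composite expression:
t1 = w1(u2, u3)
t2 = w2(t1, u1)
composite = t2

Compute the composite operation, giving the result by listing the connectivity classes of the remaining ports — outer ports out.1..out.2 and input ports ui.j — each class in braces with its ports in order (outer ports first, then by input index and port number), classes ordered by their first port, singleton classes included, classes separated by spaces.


{out.1, out.2, u1.1, u1.2, u3.2} {u2.1, u2.2, u3.1}

After gluing at w2, chains via deleted ports link the u-ports.
after w1, the pattern on (u2, u3) reads {out.1} {out.2, u3.2} {u2.1, u2.2, u3.1} (out.j = its outer ports)
after w2, the pattern on (u2, u3, u1) reads {out.1, out.2, u1.1, u1.2, u3.2} {u2.1, u2.2, u3.1} (out.j = its outer ports)


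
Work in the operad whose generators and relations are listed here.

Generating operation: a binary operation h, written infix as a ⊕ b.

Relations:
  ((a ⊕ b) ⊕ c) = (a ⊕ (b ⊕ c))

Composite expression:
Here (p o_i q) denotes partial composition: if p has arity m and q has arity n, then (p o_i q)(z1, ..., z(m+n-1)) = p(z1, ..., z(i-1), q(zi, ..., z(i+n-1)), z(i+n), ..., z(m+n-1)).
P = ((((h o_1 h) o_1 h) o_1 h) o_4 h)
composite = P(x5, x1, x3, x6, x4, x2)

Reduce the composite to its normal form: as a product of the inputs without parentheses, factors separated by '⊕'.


x5 ⊕ x1 ⊕ x3 ⊕ x6 ⊕ x4 ⊕ x2

The h-tree's shape is irrelevant; the x-reading-order decides.
(x5 ⊕ x1) spells out as x5 ⊕ x1
((x5 ⊕ x1) ⊕ x3) spells out as x5 ⊕ x1 ⊕ x3
(x6 ⊕ x4) spells out as x6 ⊕ x4
(((x5 ⊕ x1) ⊕ x3) ⊕ (x6 ⊕ x4)) spells out as x5 ⊕ x1 ⊕ x3 ⊕ x6 ⊕ x4
((((x5 ⊕ x1) ⊕ x3) ⊕ (x6 ⊕ x4)) ⊕ x2) spells out as x5 ⊕ x1 ⊕ x3 ⊕ x6 ⊕ x4 ⊕ x2


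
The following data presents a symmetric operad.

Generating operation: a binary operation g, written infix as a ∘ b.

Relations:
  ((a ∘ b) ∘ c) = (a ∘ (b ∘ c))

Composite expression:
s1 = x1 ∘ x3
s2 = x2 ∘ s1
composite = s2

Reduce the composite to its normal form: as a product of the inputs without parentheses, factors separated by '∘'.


x2 ∘ x1 ∘ x3

Associativity of g dissolves the nesting; only the x-input order survives.
(x1 ∘ x3) reduces to x1 ∘ x3
(x2 ∘ (x1 ∘ x3)) reduces to x2 ∘ x1 ∘ x3


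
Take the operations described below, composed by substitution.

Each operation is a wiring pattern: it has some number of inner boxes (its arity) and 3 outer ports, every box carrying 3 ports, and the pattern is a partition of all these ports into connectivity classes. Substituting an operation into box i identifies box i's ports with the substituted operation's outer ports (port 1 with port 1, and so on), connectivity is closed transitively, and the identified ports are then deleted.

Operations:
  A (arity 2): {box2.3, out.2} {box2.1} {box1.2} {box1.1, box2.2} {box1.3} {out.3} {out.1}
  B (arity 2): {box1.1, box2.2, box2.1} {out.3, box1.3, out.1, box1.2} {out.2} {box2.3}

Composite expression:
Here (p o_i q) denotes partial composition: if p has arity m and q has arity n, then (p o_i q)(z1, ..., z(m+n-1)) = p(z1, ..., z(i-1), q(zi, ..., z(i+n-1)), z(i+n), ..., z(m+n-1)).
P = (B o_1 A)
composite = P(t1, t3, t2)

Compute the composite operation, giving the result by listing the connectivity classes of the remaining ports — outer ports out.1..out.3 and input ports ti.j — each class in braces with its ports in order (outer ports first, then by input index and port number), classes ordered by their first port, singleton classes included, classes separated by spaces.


Connectivity passes through glued B-boundaries; trace each wire chain.
A over (t1, t3) gives {out.1} {out.2, t3.3} {out.3} {t1.1, t3.2} {t1.2} {t1.3} {t3.1}, out.j being that stage's outer ports
B over (t1, t3, t2) gives {out.1, out.3, t3.3} {out.2} {t1.1, t3.2} {t1.2} {t1.3} {t2.1, t2.2} {t2.3} {t3.1}, out.j being that stage's outer ports

{out.1, out.3, t3.3} {out.2} {t1.1, t3.2} {t1.2} {t1.3} {t2.1, t2.2} {t2.3} {t3.1}


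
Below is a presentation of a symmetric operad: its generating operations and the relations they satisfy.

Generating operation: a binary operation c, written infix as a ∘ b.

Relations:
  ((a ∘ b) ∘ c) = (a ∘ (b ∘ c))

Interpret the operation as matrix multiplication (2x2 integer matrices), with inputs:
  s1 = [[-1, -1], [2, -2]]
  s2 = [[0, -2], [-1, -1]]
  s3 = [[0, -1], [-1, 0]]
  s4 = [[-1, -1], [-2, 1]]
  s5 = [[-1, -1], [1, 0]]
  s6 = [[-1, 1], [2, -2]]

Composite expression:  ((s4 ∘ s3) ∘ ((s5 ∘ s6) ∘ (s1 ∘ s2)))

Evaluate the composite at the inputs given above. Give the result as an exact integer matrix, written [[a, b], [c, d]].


[[2, -10], [1, -5]]

(s4 ∘ s3) = [[1, 1], [-1, 2]]
(s5 ∘ s6) = [[-1, 1], [-1, 1]]
(s1 ∘ s2) = [[1, 3], [2, -2]]
((s5 ∘ s6) ∘ (s1 ∘ s2)) = [[1, -5], [1, -5]]
((s4 ∘ s3) ∘ ((s5 ∘ s6) ∘ (s1 ∘ s2))) = [[2, -10], [1, -5]]


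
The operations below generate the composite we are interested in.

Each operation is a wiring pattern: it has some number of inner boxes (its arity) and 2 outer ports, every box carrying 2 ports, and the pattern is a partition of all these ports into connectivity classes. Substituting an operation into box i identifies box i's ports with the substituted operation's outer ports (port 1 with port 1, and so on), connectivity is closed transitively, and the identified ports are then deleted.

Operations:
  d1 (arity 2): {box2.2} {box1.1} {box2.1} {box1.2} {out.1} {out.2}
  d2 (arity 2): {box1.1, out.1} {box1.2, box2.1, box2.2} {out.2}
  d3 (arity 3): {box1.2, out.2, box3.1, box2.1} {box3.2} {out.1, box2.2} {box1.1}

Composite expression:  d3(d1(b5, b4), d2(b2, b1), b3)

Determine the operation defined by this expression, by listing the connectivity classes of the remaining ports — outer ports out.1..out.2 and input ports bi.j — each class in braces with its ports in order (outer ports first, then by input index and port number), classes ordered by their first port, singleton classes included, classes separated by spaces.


{out.1} {out.2, b2.1, b3.1} {b1.1, b1.2, b2.2} {b3.2} {b4.1} {b4.2} {b5.1} {b5.2}

Connectivity passes through glued d3-boundaries; trace each wire chain.
d1 over (b5, b4) gives {out.1} {out.2} {b4.1} {b4.2} {b5.1} {b5.2}, out.j being that stage's outer ports
d2 over (b2, b1) gives {out.1, b2.1} {out.2} {b1.1, b1.2, b2.2}, out.j being that stage's outer ports
d3 over (b5, b4, b2, b1, b3) gives {out.1} {out.2, b2.1, b3.1} {b1.1, b1.2, b2.2} {b3.2} {b4.1} {b4.2} {b5.1} {b5.2}, out.j being that stage's outer ports


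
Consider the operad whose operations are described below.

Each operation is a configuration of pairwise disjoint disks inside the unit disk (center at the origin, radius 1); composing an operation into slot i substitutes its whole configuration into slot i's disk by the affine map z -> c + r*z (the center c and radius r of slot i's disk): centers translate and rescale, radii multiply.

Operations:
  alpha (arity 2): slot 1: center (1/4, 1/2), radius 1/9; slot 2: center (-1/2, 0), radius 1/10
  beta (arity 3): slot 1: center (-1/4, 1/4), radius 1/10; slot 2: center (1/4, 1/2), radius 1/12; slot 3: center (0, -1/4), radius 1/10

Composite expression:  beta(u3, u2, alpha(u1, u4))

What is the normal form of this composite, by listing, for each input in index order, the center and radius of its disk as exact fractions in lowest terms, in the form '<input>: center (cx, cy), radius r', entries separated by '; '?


Follow each u-input down from beta: c' goes to c + r*c', radius to r*r'.
for u3, the 1-step affine chain lands on center (-1/4, 1/4), radius 1/10
for u2, the 1-step affine chain lands on center (1/4, 1/2), radius 1/12
for u1, the 2-step affine chain lands on center (1/40, -1/5), radius 1/90
for u4, the 2-step affine chain lands on center (-1/20, -1/4), radius 1/100

u1: center (1/40, -1/5), radius 1/90; u2: center (1/4, 1/2), radius 1/12; u3: center (-1/4, 1/4), radius 1/10; u4: center (-1/20, -1/4), radius 1/100


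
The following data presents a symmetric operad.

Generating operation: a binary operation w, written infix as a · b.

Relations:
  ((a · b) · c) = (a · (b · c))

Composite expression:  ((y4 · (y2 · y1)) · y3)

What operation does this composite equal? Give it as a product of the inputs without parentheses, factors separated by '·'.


y4 · y2 · y1 · y3

The w-tree's shape is irrelevant; the y-reading-order decides.
(y2 · y1) flattens to y2 · y1
(y4 · (y2 · y1)) flattens to y4 · y2 · y1
((y4 · (y2 · y1)) · y3) flattens to y4 · y2 · y1 · y3


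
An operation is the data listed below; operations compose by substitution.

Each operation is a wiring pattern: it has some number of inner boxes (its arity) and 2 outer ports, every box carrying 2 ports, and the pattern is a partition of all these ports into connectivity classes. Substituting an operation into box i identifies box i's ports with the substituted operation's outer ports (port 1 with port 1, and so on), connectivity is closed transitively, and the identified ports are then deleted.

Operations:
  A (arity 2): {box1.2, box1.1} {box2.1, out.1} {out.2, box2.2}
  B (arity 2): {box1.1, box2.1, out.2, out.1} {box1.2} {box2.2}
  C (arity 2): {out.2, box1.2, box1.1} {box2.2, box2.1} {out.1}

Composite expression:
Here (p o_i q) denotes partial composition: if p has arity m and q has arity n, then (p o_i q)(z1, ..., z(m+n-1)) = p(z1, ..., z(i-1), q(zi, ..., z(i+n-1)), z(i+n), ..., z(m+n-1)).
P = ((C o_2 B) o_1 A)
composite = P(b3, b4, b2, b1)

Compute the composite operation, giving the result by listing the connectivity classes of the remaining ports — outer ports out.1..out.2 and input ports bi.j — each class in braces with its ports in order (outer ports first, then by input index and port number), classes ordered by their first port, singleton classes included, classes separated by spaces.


{out.1} {out.2, b4.1, b4.2} {b1.1, b2.1} {b1.2} {b2.2} {b3.1, b3.2}

After gluing at C, chains via deleted ports link the b-ports.
through A, on inputs (b3, b4): {out.1, b4.1} {out.2, b4.2} {b3.1, b3.2} (out.j = stage outer ports)
through B, on inputs (b2, b1): {out.1, out.2, b1.1, b2.1} {b1.2} {b2.2} (out.j = stage outer ports)
through C, on inputs (b3, b4, b2, b1): {out.1} {out.2, b4.1, b4.2} {b1.1, b2.1} {b1.2} {b2.2} {b3.1, b3.2} (out.j = stage outer ports)


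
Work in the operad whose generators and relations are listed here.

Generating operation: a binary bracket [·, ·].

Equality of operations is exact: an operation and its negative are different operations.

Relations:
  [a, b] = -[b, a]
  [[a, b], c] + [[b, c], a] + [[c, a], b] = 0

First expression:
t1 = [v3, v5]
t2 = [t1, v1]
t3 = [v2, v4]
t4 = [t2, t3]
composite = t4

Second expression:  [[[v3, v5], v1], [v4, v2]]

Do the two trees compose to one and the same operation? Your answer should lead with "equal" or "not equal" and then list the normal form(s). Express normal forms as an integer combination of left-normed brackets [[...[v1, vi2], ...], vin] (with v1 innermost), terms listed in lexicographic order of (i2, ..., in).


The first composite normalizes to -[[[[v1, v3], v5], v2], v4] + [[[[v1, v3], v5], v4], v2] + [[[[v1, v5], v3], v2], v4] - [[[[v1, v5], v3], v4], v2]
The second composite normalizes to [[[[v1, v3], v5], v2], v4] - [[[[v1, v3], v5], v4], v2] - [[[[v1, v5], v3], v2], v4] + [[[[v1, v5], v3], v4], v2]
The forms do not match — not equal.

not equal; first: -[[[[v1, v3], v5], v2], v4] + [[[[v1, v3], v5], v4], v2] + [[[[v1, v5], v3], v2], v4] - [[[[v1, v5], v3], v4], v2]; second: [[[[v1, v3], v5], v2], v4] - [[[[v1, v3], v5], v4], v2] - [[[[v1, v5], v3], v2], v4] + [[[[v1, v5], v3], v4], v2]


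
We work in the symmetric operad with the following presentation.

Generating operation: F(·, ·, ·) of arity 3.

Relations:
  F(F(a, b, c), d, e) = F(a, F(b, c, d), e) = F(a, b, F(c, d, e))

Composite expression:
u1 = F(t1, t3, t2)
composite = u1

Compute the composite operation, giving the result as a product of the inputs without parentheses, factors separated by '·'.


t1 · t3 · t2

The F-tree's shape is irrelevant; the t-reading-order decides.
F(t1, t3, t2) spells out as t1 · t3 · t2


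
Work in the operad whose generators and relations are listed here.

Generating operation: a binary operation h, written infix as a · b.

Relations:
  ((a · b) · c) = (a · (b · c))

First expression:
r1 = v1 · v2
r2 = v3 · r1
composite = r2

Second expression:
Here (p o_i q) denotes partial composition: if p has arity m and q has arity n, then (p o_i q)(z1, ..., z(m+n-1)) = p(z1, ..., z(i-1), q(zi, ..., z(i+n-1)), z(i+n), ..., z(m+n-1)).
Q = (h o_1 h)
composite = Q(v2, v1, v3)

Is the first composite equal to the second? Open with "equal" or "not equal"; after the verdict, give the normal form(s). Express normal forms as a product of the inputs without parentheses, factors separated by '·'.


not equal — first v3 · v1 · v2, second v2 · v1 · v3

The first expression reduces to v3 · v1 · v2
The second expression reduces to v2 · v1 · v3
The forms do not match — not equal.


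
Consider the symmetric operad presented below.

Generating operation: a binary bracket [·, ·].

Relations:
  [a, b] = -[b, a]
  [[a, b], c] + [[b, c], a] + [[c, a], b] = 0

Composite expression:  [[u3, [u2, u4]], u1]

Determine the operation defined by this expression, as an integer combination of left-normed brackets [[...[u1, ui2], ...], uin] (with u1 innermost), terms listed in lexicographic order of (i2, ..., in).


Skip Jacobi rewriting: expand, keep u1-initial words, read off terms.
Composite bracket: [[u3, [u2, u4]], u1]
Under [a, b] = ab - ba we get 8 signed associative words (2^3 = 8).
The u1-initial words carry the normal form:
  from u1u2u4u3, sign +1: term +[[[u1, u2], u4], u3]
  from u1u3u2u4, sign -1: term -[[[u1, u3], u2], u4]
  from u1u3u4u2, sign +1: term +[[[u1, u3], u4], u2]
  from u1u4u2u3, sign -1: term -[[[u1, u4], u2], u3]

[[[u1, u2], u4], u3] - [[[u1, u3], u2], u4] + [[[u1, u3], u4], u2] - [[[u1, u4], u2], u3]


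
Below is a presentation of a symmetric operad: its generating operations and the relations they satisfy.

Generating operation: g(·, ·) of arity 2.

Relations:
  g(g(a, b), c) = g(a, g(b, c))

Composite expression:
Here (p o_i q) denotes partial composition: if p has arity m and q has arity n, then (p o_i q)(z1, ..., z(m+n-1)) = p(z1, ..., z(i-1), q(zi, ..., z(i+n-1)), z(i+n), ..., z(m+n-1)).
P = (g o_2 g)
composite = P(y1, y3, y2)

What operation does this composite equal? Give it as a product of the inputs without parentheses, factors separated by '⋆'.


y1 ⋆ y3 ⋆ y2

All parenthesizations of g agree; list the y-inputs left to right.
g(y3, y2) flattens to y3 ⋆ y2
g(y1, g(y3, y2)) flattens to y1 ⋆ y3 ⋆ y2


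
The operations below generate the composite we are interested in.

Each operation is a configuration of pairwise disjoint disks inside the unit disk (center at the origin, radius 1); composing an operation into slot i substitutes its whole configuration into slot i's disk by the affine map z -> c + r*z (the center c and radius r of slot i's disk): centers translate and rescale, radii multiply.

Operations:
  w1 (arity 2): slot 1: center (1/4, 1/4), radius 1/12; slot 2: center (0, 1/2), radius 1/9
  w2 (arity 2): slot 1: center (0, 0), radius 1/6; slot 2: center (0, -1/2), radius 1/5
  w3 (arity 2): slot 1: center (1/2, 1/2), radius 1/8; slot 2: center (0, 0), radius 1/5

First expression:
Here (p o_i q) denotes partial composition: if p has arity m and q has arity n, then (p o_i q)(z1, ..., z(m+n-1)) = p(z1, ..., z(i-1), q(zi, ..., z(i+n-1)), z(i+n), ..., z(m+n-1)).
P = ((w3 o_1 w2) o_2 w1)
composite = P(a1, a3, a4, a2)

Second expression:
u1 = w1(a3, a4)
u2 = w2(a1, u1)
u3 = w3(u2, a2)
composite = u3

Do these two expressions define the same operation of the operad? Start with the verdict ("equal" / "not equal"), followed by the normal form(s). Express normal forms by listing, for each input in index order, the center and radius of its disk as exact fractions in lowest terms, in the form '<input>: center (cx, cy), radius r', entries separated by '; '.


equal; both compose to a1: center (1/2, 1/2), radius 1/48; a2: center (0, 0), radius 1/5; a3: center (81/160, 71/160), radius 1/480; a4: center (1/2, 9/20), radius 1/360


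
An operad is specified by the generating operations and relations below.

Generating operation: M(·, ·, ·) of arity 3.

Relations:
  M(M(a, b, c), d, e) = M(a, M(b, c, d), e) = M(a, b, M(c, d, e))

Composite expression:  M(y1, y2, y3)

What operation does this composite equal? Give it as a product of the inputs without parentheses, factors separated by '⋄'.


y1 ⋄ y2 ⋄ y3

Under associativity of M, the answer is the y's in reading order.
M(y1, y2, y3) spells out as y1 ⋄ y2 ⋄ y3


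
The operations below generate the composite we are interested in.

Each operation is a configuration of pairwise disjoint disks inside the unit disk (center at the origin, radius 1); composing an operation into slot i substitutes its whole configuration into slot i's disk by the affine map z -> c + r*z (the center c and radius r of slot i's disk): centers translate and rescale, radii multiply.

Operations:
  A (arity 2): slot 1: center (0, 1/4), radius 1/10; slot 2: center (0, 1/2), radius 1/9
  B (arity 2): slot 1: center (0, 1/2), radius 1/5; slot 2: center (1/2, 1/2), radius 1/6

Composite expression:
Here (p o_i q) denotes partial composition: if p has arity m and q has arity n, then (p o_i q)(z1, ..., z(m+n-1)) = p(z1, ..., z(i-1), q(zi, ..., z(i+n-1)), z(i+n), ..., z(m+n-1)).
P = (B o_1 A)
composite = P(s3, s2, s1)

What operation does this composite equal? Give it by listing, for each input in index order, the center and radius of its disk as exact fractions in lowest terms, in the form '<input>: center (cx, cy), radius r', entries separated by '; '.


s1: center (1/2, 1/2), radius 1/6; s2: center (0, 3/5), radius 1/45; s3: center (0, 11/20), radius 1/50

Each s-disk chains the slot maps above it in B; radii multiply.
s3: after 2 affine steps, its disk has center (0, 11/20), radius 1/50
s2: after 2 affine steps, its disk has center (0, 3/5), radius 1/45
s1: after 1 affine step, its disk has center (1/2, 1/2), radius 1/6


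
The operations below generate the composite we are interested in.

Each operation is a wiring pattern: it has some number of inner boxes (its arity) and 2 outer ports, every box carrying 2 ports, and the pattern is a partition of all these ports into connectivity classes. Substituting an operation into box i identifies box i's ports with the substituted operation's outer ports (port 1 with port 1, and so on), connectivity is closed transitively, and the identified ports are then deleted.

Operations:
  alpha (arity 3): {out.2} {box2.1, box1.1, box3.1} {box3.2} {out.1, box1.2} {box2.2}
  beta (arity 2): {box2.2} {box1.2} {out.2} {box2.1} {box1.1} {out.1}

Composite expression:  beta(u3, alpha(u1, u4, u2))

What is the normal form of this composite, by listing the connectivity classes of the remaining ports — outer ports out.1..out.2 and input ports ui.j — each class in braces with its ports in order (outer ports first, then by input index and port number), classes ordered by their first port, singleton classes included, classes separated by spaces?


{out.1} {out.2} {u1.1, u2.1, u4.1} {u1.2} {u2.2} {u3.1} {u3.2} {u4.2}

Connectivity passes through glued beta-boundaries; trace each wire chain.
composing alpha on (u1, u4, u2), with out.j its own outer ports: {out.1, u1.2} {out.2} {u1.1, u2.1, u4.1} {u2.2} {u4.2}
composing beta on (u3, u1, u4, u2), with out.j its own outer ports: {out.1} {out.2} {u1.1, u2.1, u4.1} {u1.2} {u2.2} {u3.1} {u3.2} {u4.2}


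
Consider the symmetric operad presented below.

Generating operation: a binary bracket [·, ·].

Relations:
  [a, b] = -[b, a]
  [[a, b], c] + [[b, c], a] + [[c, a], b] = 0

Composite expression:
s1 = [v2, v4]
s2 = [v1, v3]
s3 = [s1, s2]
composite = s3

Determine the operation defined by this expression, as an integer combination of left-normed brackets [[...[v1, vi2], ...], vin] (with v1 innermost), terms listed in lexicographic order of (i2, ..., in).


-[[[v1, v3], v2], v4] + [[[v1, v3], v4], v2]

Left-normed coefficients sit on the v1-initial expansion words.
Composite bracket: [[v2, v4], [v1, v3]]
Each bracket splits as ab - ba, giving 8 signed words (2^3 = 8).
Words beginning with v1 determine it all:
  sign of v1v3v2v4 is -1, so it contributes -[[[v1, v3], v2], v4]
  sign of v1v3v4v2 is +1, so it contributes +[[[v1, v3], v4], v2]


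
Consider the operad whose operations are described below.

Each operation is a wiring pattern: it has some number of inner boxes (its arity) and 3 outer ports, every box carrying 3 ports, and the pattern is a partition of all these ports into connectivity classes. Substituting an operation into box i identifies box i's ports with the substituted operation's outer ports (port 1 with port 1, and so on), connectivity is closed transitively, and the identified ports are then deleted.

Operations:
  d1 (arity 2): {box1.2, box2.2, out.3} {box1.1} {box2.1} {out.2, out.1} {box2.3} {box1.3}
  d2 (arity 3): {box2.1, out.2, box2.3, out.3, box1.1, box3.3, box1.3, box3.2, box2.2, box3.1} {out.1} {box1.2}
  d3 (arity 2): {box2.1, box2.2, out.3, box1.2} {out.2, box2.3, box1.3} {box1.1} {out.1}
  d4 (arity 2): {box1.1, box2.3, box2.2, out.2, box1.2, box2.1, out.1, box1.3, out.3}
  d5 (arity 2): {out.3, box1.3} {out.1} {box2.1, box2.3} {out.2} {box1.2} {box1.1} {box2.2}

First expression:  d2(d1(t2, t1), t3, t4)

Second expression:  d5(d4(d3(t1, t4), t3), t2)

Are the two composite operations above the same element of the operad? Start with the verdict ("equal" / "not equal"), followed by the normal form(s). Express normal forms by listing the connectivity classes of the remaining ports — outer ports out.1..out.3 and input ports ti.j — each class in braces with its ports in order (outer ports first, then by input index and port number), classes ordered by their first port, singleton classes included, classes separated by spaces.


not equal — first {out.1} {out.2, out.3, t1.2, t2.2, t3.1, t3.2, t3.3, t4.1, t4.2, t4.3} {t1.1} {t1.3} {t2.1} {t2.3}, second {out.1} {out.2} {out.3, t1.2, t1.3, t3.1, t3.2, t3.3, t4.1, t4.2, t4.3} {t1.1} {t2.1, t2.3} {t2.2}


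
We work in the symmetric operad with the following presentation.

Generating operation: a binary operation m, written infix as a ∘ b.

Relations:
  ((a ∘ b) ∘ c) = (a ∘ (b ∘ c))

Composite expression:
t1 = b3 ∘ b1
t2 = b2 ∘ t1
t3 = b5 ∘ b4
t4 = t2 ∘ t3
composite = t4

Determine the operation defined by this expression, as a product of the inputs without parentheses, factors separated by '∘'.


b2 ∘ b3 ∘ b1 ∘ b5 ∘ b4

The m-tree's shape is irrelevant; the b-reading-order decides.
(b3 ∘ b1) collapses to b3 ∘ b1
(b2 ∘ (b3 ∘ b1)) collapses to b2 ∘ b3 ∘ b1
(b5 ∘ b4) collapses to b5 ∘ b4
((b2 ∘ (b3 ∘ b1)) ∘ (b5 ∘ b4)) collapses to b2 ∘ b3 ∘ b1 ∘ b5 ∘ b4


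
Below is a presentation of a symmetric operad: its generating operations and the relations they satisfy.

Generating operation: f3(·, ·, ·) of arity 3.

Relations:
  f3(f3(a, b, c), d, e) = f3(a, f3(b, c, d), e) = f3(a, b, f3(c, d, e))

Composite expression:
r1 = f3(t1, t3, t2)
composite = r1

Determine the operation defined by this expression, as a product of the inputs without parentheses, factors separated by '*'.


t1 * t3 * t2

Every regrouping of f3 is equal, so read the t-inputs in written order.
f3(t1, t3, t2) flattens to t1 * t3 * t2


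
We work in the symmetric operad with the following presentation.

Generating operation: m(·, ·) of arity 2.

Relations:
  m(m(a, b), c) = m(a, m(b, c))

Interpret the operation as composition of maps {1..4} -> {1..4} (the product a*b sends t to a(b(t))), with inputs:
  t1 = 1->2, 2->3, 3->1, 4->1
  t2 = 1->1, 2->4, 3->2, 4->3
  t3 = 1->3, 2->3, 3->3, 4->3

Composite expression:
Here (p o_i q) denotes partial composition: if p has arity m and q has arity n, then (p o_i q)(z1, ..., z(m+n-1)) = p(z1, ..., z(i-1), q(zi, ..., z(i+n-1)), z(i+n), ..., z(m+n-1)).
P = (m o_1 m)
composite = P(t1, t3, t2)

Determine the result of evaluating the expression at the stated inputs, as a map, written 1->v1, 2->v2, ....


m(t1, t3) = 1->1, 2->1, 3->1, 4->1
m(m(t1, t3), t2) = 1->1, 2->1, 3->1, 4->1

1->1, 2->1, 3->1, 4->1


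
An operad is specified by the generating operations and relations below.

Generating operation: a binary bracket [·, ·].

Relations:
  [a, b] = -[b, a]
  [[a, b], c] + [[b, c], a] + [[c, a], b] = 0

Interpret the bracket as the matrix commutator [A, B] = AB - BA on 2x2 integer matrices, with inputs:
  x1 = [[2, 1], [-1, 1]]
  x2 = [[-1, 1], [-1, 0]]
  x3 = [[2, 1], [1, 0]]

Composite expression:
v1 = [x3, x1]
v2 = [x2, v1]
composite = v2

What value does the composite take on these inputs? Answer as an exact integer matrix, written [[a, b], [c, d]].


[[4, 3], [7, -4]]

[x3, x1] = [[-2, 1], [3, 2]]
[x2, [x3, x1]] = [[4, 3], [7, -4]]


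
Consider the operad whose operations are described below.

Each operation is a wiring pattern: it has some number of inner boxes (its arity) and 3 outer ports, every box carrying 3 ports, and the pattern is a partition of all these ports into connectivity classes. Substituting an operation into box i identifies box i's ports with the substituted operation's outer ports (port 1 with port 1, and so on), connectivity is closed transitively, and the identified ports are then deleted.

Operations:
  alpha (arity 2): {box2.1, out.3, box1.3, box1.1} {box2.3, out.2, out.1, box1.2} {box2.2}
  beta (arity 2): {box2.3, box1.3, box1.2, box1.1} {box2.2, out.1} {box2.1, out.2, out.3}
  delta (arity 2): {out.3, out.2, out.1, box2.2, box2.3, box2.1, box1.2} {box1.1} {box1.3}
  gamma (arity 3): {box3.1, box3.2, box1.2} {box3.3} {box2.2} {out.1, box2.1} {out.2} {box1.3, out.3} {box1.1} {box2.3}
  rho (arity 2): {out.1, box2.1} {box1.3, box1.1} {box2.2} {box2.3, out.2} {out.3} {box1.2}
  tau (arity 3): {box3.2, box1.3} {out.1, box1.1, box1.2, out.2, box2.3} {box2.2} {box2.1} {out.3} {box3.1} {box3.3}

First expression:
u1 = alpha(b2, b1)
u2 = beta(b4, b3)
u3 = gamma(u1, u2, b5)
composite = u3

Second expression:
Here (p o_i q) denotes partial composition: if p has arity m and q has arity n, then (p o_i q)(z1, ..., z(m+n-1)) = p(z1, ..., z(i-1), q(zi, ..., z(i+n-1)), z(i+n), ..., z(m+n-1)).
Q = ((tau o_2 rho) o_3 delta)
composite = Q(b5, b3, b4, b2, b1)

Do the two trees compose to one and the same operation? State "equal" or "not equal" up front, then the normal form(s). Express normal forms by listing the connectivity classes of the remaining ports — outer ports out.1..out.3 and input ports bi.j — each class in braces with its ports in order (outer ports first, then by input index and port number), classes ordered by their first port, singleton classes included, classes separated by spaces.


not equal; first: {out.1, b3.2} {out.2} {out.3, b1.1, b2.1, b2.3} {b1.2} {b1.3, b2.2, b5.1, b5.2} {b3.1} {b3.3, b4.1, b4.2, b4.3} {b5.3}; second: {out.1, out.2, b5.1, b5.2} {out.3} {b1.1} {b1.2, b5.3} {b1.3} {b2.1, b2.2, b2.3, b4.2} {b3.1, b3.3} {b3.2} {b4.1} {b4.3}


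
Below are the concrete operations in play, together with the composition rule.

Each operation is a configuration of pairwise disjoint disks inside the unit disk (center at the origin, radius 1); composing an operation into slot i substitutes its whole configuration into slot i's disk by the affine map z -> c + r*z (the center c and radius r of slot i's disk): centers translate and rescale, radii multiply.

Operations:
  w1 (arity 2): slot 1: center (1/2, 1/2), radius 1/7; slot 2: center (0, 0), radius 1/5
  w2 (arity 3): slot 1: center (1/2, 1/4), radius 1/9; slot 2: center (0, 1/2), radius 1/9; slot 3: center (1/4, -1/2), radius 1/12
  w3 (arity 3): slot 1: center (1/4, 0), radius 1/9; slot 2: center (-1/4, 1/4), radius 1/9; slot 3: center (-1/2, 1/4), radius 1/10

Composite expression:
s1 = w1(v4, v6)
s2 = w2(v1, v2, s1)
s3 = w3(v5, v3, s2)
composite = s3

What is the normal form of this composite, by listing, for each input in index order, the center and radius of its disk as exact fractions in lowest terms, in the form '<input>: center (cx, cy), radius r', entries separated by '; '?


v1: center (-9/20, 11/40), radius 1/90; v2: center (-1/2, 3/10), radius 1/90; v3: center (-1/4, 1/4), radius 1/9; v4: center (-113/240, 49/240), radius 1/840; v5: center (1/4, 0), radius 1/9; v6: center (-19/40, 1/5), radius 1/600

Follow each v-input down from w3: c' goes to c + r*c', radius to r*r'.
tracing v5 down its 1-map path: center (1/4, 0), radius 1/9
tracing v3 down its 1-map path: center (-1/4, 1/4), radius 1/9
tracing v1 down its 2-map path: center (-9/20, 11/40), radius 1/90
tracing v2 down its 2-map path: center (-1/2, 3/10), radius 1/90
tracing v4 down its 3-map path: center (-113/240, 49/240), radius 1/840
tracing v6 down its 3-map path: center (-19/40, 1/5), radius 1/600


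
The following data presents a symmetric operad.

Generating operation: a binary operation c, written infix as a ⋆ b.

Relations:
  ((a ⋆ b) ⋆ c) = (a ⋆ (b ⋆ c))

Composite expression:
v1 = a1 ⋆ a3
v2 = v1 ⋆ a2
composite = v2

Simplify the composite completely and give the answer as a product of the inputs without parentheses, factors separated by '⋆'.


a1 ⋆ a3 ⋆ a2

Under associativity of c, the answer is the a's in reading order.
(a1 ⋆ a3) reduces to a1 ⋆ a3
((a1 ⋆ a3) ⋆ a2) reduces to a1 ⋆ a3 ⋆ a2


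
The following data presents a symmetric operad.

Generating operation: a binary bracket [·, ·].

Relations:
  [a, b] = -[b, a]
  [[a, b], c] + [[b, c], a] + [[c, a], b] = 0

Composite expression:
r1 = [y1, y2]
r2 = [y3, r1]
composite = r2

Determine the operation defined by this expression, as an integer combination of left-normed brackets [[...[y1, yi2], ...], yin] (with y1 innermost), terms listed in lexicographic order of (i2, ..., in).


A multilinear Lie element is pinned by y1-initial words (y1 innermost).
Composite bracket: [y3, [y1, y2]]
Applying ab - ba throughout gives 4 signed words (2^2 = 4).
The y1-initial words carry the normal form:
  y1y2y3 (sign -1) contributes -[[y1, y2], y3]

-[[y1, y2], y3]
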